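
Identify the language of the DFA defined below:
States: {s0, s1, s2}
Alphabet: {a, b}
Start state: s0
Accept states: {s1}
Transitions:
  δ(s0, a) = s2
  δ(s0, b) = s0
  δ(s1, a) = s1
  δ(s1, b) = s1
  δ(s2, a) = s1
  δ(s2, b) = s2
Testing a few strings:
  'abba' → accept
  'ab' → reject
  'b' → reject
  'bbba' → reject
State roles: s0=zero a's seen; s1=≥ two a's seen; s2=one a seen
All strings over {a,b} containing at least two a's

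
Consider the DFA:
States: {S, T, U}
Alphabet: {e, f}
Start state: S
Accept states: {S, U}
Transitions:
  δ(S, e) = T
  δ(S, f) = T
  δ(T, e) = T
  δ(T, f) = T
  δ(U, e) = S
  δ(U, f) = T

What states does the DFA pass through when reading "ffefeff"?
read 'f': S → T
  read 'f': T → T
  read 'e': T → T
  read 'f': T → T
  read 'e': T → T
  read 'f': T → T
  read 'f': T → T
S -> T -> T -> T -> T -> T -> T -> T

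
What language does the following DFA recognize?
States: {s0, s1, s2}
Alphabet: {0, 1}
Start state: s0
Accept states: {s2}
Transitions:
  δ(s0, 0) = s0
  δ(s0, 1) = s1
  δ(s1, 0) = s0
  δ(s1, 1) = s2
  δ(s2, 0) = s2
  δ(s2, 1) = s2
Testing a few strings:
  '0001' → reject
  '1000' → reject
  '001' → reject
  '0' → reject
State roles: s0=no progress toward 11; s1=one trailing 1; s2=substring 11 seen
All binary strings containing the substring 11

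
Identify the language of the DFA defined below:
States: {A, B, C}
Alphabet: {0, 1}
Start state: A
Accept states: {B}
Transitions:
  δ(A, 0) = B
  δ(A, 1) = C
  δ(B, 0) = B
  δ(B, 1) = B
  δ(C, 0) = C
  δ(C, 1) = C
Testing a few strings:
  '01' → accept
  '11' → reject
  '110' → reject
  '00' → accept
State roles: A=no input read; B=started with 0; C=started with 1 (dead)
All binary strings starting with 0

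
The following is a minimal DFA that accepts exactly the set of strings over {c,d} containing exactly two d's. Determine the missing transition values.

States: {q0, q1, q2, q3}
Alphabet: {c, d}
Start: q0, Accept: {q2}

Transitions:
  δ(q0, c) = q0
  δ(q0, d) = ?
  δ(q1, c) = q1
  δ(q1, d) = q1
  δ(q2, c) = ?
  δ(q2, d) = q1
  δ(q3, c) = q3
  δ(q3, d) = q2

From the language and accept set, identify what each state tracks — q0: zero d's; q1: ≥ three d's (dead); q2: two d's; q3: one d.
Each missing δ(q, a) is the state matching the new tracked value after reading a.
δ(q0, d) = q3; δ(q2, c) = q2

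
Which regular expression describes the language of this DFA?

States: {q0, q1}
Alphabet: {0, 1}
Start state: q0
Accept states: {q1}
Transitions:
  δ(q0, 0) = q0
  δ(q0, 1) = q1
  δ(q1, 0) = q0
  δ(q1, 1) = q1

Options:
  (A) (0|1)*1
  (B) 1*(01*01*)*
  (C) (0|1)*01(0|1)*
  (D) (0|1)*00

Check each option against the DFA on short strings; one disagreement eliminates an option:
  (A) (0|1)*1: agrees with the DFA on every string of length ≤ 6
  (B) 1*(01*01*)*: on ε the DFA stays in q0 and rejects (q0 ∉ Accept), but the regex matches it → eliminate
  (C) (0|1)*01(0|1)*: on '1' the DFA goes q0 → q1 and accepts (q1 ∈ Accept), but the regex does not match it → eliminate
  (D) (0|1)*00: on '1' the DFA goes q0 → q1 and accepts (q1 ∈ Accept), but the regex does not match it → eliminate
Only (A) is consistent with the DFA.
(A) (0|1)*1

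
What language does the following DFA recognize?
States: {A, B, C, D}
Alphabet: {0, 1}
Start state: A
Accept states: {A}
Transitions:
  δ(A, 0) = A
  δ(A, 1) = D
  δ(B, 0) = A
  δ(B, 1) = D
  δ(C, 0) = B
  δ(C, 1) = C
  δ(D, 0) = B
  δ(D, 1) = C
Testing a few strings:
  '100' → accept
  '0001' → reject
  '1' → reject
  '11' → reject
State roles: A=value ≡ 0 (mod 4); B=value ≡ 2 (mod 4); C=value ≡ 3 (mod 4); D=value ≡ 1 (mod 4)
All binary strings representing a multiple of 4 (read in base 2; leading zeros allowed and ε counts as 0)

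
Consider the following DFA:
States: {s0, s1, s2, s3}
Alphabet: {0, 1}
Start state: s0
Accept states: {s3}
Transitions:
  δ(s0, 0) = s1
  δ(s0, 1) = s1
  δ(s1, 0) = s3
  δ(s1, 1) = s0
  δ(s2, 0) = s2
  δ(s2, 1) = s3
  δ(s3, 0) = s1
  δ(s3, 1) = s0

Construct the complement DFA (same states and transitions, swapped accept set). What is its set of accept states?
Complement accept states = All states \ Original accept states
= {s0, s1, s2, s3} \ {s3}
{s0, s1, s2}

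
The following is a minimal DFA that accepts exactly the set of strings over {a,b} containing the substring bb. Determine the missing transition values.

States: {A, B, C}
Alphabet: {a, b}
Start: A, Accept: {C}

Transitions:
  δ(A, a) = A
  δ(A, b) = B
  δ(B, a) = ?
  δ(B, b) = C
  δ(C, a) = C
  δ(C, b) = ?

From the language and accept set, identify what each state tracks — A: no progress toward bb; B: one trailing b; C: substring bb seen.
Each missing δ(q, a) is the state matching the new tracked value after reading a.
δ(B, a) = A; δ(C, b) = C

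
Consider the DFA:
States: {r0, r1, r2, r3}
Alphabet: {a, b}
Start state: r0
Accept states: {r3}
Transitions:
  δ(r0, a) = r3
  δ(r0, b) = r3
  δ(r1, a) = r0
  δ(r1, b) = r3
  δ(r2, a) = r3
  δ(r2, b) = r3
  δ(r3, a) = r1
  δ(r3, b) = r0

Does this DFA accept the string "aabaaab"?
Processing string "aabaaab":
  r0 --a--> r3
  r3 --a--> r1
  r1 --b--> r3
  r3 --a--> r1
  r1 --a--> r0
  r0 --a--> r3
  r3 --b--> r0
Final state: r0
Accept states: {r3}
No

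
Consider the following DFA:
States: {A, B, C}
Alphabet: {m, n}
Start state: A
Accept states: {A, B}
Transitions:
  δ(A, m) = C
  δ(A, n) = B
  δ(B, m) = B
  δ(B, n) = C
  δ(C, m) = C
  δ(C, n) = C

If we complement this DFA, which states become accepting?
Complement accept states = All states \ Original accept states
= {A, B, C} \ {A, B}
{C}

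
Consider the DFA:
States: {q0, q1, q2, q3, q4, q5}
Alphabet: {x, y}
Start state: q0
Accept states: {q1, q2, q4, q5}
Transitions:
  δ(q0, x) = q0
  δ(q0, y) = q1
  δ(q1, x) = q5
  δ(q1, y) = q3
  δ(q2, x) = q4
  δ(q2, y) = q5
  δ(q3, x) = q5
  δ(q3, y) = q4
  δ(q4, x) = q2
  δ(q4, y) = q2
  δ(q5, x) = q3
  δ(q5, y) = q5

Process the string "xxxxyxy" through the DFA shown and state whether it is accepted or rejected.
Processing string "xxxxyxy":
  q0 --x--> q0
  q0 --x--> q0
  q0 --x--> q0
  q0 --x--> q0
  q0 --y--> q1
  q1 --x--> q5
  q5 --y--> q5
Final state: q5
Accept states: {q1, q2, q4, q5}
Yes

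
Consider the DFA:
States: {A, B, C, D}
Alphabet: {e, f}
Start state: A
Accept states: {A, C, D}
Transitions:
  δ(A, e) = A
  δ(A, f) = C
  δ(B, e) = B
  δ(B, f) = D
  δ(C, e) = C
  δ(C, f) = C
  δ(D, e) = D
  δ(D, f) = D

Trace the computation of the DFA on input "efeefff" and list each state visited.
read 'e': A → A
  read 'f': A → C
  read 'e': C → C
  read 'e': C → C
  read 'f': C → C
  read 'f': C → C
  read 'f': C → C
A -> A -> C -> C -> C -> C -> C -> C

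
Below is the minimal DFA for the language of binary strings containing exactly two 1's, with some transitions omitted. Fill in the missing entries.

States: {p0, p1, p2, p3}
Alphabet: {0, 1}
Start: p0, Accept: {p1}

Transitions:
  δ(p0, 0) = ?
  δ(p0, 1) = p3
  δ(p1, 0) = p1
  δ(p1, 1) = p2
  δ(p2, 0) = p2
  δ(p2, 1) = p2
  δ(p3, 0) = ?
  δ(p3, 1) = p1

From the language and accept set, identify what each state tracks — p0: zero 1's; p1: two 1's; p2: ≥ three 1's (dead); p3: one 1.
Each missing δ(q, a) is the state matching the new tracked value after reading a.
δ(p0, 0) = p0; δ(p3, 0) = p3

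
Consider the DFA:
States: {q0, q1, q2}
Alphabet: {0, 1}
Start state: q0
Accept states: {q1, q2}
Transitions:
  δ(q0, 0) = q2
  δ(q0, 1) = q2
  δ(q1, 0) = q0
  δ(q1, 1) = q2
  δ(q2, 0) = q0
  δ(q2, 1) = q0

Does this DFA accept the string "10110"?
Processing string "10110":
  q0 --1--> q2
  q2 --0--> q0
  q0 --1--> q2
  q2 --1--> q0
  q0 --0--> q2
Final state: q2
Accept states: {q1, q2}
Yes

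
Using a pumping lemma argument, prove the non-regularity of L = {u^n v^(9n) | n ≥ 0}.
Assume L is regular with pumping length p. Idea: pumping the u-block breaks the 1:9 ratio.
Choose s = u^p v^(9p) (length 10p ≥ p). By the pumping lemma, s = xyz with |xy| ≤ p, |y| > 0, so y = u^k with k ≥ 1. Then xy²z = u^(p+k) v^(9p). For this to be in L we would need 9p = 9(p+k), i.e. 9k = 0, contradicting k ≥ 1. So xy²z ∉ L.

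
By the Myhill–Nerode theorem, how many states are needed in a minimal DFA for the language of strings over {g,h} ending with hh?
By Myhill–Nerode, count the distinguishable equivalence classes: 3 classes — one per longest suffix of the input that is a prefix of 'hh' (lengths 0 through 2); only the length-2 class is accepting.
3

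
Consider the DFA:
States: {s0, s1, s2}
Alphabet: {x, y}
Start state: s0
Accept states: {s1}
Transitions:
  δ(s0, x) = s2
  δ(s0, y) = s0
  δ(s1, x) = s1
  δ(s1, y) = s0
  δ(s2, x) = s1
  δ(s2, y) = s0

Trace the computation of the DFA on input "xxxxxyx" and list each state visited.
read 'x': s0 → s2
  read 'x': s2 → s1
  read 'x': s1 → s1
  read 'x': s1 → s1
  read 'x': s1 → s1
  read 'y': s1 → s0
  read 'x': s0 → s2
s0 -> s2 -> s1 -> s1 -> s1 -> s1 -> s0 -> s2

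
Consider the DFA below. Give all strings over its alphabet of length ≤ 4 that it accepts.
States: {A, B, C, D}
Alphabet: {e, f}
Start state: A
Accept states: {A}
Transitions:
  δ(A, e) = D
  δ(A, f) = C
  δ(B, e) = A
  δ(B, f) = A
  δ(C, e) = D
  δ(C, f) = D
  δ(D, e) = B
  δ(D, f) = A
ε, ef, eee, eef, fef, fff, efef, feee, feef, ffee, ffef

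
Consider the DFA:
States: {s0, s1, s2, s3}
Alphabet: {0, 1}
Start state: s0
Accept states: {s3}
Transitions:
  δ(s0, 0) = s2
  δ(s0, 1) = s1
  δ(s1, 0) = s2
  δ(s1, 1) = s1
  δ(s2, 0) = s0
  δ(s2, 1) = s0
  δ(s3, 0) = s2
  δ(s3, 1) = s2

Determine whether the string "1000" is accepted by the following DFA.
Processing string "1000":
  s0 --1--> s1
  s1 --0--> s2
  s2 --0--> s0
  s0 --0--> s2
Final state: s2
Accept states: {s3}
No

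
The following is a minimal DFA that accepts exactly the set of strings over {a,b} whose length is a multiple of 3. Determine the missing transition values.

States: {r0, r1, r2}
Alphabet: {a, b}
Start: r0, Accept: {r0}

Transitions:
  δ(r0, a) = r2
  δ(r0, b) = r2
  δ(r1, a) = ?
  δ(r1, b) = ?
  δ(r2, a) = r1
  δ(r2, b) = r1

From the language and accept set, identify what each state tracks — r0: length ≡ 0 (mod 3); r1: length ≡ 2 (mod 3); r2: length ≡ 1 (mod 3).
Each missing δ(q, a) is the state matching the new tracked value after reading a.
δ(r1, a) = r0; δ(r1, b) = r0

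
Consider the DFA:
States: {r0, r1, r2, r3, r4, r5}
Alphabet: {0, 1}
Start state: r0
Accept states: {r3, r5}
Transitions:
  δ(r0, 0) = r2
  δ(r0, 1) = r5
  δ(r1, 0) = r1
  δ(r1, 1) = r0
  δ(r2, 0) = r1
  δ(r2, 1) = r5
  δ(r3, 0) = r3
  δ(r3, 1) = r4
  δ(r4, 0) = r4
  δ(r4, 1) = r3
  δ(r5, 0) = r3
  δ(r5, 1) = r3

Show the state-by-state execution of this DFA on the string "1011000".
read '1': r0 → r5
  read '0': r5 → r3
  read '1': r3 → r4
  read '1': r4 → r3
  read '0': r3 → r3
  read '0': r3 → r3
  read '0': r3 → r3
r0 -> r5 -> r3 -> r4 -> r3 -> r3 -> r3 -> r3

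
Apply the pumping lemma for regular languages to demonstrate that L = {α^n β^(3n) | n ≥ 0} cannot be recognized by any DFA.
Assume L is regular with pumping length p. Idea: pumping the α-block breaks the 1:3 ratio.
Choose s = α^p β^(3p) (length 4p ≥ p). By the pumping lemma, s = xyz with |xy| ≤ p, |y| > 0, so y = α^k with k ≥ 1. Then xy²z = α^(p+k) β^(3p). For this to be in L we would need 3p = 3(p+k), i.e. 3k = 0, contradicting k ≥ 1. So xy²z ∉ L.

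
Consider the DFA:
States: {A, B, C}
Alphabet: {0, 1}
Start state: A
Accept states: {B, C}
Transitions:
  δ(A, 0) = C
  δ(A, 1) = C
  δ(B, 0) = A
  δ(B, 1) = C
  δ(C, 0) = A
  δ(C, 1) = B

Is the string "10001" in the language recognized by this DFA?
Processing string "10001":
  A --1--> C
  C --0--> A
  A --0--> C
  C --0--> A
  A --1--> C
Final state: C
Accept states: {B, C}
Yes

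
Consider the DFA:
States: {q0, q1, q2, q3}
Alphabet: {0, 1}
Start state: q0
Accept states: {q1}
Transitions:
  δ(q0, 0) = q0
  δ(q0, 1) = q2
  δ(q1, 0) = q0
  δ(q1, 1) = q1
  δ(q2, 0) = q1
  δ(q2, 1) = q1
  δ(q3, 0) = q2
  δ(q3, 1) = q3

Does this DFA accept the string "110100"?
Processing string "110100":
  q0 --1--> q2
  q2 --1--> q1
  q1 --0--> q0
  q0 --1--> q2
  q2 --0--> q1
  q1 --0--> q0
Final state: q0
Accept states: {q1}
No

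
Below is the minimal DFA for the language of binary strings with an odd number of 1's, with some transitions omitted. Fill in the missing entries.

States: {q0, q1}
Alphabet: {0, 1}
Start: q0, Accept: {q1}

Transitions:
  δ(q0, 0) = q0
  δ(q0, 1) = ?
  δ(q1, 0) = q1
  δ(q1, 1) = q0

From the language and accept set, identify what each state tracks — q0: even number of 1's so far; q1: odd number of 1's so far.
Each missing δ(q, a) is the state matching the new tracked value after reading a.
δ(q0, 1) = q1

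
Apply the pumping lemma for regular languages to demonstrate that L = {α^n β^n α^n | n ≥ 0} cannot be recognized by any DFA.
Assume L is regular with pumping length p. Idea: pumping the first α-block unbalances it against the other two.
Choose s = α^p β^p α^p ∈ L (|s| = 3p ≥ p). By the pumping lemma, s = xyz with |xy| ≤ p, |y| > 0, so y = α^k with k ≥ 1, inside the first α-block. Then xy²z = α^(p+k) β^p α^p. The first block has length p+k ≠ p, so the three block lengths are no longer equal and xy²z ∉ L.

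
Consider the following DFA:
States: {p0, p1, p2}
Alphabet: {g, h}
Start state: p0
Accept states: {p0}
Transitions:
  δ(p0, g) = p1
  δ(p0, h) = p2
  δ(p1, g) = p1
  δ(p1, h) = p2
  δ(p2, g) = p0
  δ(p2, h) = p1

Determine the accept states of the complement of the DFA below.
Complement accept states = All states \ Original accept states
= {p0, p1, p2} \ {p0}
{p1, p2}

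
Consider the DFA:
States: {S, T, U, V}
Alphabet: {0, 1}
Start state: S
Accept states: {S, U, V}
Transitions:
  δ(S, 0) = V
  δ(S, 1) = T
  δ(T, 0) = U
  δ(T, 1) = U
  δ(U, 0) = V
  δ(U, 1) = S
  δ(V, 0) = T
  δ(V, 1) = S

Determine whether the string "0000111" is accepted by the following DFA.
Processing string "0000111":
  S --0--> V
  V --0--> T
  T --0--> U
  U --0--> V
  V --1--> S
  S --1--> T
  T --1--> U
Final state: U
Accept states: {S, U, V}
Yes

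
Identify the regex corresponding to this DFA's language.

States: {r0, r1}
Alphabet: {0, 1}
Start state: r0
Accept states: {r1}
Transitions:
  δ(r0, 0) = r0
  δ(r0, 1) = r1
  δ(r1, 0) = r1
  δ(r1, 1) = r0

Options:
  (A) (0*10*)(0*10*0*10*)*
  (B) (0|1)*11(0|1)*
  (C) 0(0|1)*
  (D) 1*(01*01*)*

Check each option against the DFA on short strings; one disagreement eliminates an option:
  (A) (0*10*)(0*10*0*10*)*: agrees with the DFA on every string of length ≤ 6
  (B) (0|1)*11(0|1)*: on '1' the DFA goes r0 → r1 and accepts (r1 ∈ Accept), but the regex does not match it → eliminate
  (C) 0(0|1)*: on '0' the DFA goes r0 → r0 and rejects (r0 ∉ Accept), but the regex matches it → eliminate
  (D) 1*(01*01*)*: on ε the DFA stays in r0 and rejects (r0 ∉ Accept), but the regex matches it → eliminate
Only (A) is consistent with the DFA.
(A) (0*10*)(0*10*0*10*)*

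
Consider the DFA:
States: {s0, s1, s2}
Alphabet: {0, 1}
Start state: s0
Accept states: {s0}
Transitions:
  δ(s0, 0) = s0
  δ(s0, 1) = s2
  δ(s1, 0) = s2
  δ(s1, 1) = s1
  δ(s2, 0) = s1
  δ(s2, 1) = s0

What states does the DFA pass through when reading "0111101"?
read '0': s0 → s0
  read '1': s0 → s2
  read '1': s2 → s0
  read '1': s0 → s2
  read '1': s2 → s0
  read '0': s0 → s0
  read '1': s0 → s2
s0 -> s0 -> s2 -> s0 -> s2 -> s0 -> s0 -> s2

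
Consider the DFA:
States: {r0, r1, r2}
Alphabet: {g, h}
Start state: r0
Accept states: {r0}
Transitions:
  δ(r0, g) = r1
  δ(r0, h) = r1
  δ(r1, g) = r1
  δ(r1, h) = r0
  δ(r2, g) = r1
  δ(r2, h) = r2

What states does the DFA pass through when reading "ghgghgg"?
read 'g': r0 → r1
  read 'h': r1 → r0
  read 'g': r0 → r1
  read 'g': r1 → r1
  read 'h': r1 → r0
  read 'g': r0 → r1
  read 'g': r1 → r1
r0 -> r1 -> r0 -> r1 -> r1 -> r0 -> r1 -> r1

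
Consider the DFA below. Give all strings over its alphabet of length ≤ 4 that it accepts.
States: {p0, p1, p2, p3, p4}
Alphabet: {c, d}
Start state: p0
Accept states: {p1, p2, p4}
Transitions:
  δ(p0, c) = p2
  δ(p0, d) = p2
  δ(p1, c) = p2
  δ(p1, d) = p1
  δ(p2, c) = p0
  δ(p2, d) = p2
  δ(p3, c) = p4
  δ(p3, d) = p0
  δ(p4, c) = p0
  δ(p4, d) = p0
c, d, cd, dd, ccc, ccd, cdd, dcc, dcd, ddd, cccd, ccdd, cdcc, cdcd, cddd, dccd, dcdd, ddcc, ddcd, dddd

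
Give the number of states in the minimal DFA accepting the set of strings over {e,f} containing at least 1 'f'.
By Myhill–Nerode, count the distinguishable equivalence classes: 2 classes — having seen 0, or ≥1 copies of 'f'; any two classes i < j (j ≤ 1) are distinguished by the string f^(1−j), which takes class j to 1 copy (accepted) but leaves class i below 1 (rejected).
2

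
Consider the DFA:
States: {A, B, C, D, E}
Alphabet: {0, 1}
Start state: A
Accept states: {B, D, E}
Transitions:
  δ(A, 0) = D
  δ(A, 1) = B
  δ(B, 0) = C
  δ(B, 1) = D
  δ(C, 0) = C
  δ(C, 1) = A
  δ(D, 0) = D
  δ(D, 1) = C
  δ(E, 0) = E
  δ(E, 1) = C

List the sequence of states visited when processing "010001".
read '0': A → D
  read '1': D → C
  read '0': C → C
  read '0': C → C
  read '0': C → C
  read '1': C → A
A -> D -> C -> C -> C -> C -> A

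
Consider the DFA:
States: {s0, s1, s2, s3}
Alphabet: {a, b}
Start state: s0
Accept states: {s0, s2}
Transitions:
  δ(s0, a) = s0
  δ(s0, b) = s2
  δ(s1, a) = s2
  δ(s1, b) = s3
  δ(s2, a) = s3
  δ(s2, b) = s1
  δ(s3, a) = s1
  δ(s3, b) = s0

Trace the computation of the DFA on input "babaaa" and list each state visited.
read 'b': s0 → s2
  read 'a': s2 → s3
  read 'b': s3 → s0
  read 'a': s0 → s0
  read 'a': s0 → s0
  read 'a': s0 → s0
s0 -> s2 -> s3 -> s0 -> s0 -> s0 -> s0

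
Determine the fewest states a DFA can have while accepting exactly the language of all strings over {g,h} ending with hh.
By Myhill–Nerode, count the distinguishable equivalence classes: 3 classes — one per longest suffix of the input that is a prefix of 'hh' (lengths 0 through 2); only the length-2 class is accepting.
3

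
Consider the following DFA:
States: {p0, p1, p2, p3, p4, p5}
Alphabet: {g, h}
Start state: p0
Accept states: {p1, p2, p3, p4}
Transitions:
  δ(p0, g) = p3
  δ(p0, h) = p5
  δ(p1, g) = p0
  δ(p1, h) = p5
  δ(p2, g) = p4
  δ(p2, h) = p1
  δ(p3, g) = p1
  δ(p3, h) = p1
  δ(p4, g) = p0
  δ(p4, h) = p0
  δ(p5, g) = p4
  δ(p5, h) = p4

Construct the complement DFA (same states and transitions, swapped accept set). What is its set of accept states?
Complement accept states = All states \ Original accept states
= {p0, p1, p2, p3, p4, p5} \ {p1, p2, p3, p4}
{p0, p5}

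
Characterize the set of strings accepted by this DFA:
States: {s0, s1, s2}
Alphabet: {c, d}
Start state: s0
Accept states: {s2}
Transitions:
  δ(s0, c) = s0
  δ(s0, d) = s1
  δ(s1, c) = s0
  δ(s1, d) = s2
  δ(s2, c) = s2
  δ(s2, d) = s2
Testing a few strings:
  'c' → reject
  'cccc' → reject
  'cddd' → accept
  'dc' → reject
State roles: s0=no progress toward dd; s1=one trailing d; s2=substring dd seen
All strings over {c,d} containing the substring dd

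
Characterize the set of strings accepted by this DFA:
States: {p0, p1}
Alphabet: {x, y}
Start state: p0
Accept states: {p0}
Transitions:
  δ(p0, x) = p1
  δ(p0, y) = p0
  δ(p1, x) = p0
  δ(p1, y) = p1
Testing a few strings:
  'yxx' → accept
  'y' → accept
  'yy' → accept
  'x' → reject
State roles: p0=even number of x's so far; p1=odd number of x's so far
All strings over {x,y} with an even number of x's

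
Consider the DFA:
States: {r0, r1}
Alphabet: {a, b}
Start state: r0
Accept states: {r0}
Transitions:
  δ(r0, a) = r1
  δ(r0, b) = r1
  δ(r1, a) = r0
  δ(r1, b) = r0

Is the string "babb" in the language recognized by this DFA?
Processing string "babb":
  r0 --b--> r1
  r1 --a--> r0
  r0 --b--> r1
  r1 --b--> r0
Final state: r0
Accept states: {r0}
Yes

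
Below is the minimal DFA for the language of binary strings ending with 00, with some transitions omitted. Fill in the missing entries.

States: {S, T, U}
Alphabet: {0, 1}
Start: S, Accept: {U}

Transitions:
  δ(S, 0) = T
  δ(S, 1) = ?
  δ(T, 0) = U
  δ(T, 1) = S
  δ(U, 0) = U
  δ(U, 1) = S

From the language and accept set, identify what each state tracks — S: last symbol not 0; T: one trailing 0; U: two trailing 0's.
Each missing δ(q, a) is the state matching the new tracked value after reading a.
δ(S, 1) = S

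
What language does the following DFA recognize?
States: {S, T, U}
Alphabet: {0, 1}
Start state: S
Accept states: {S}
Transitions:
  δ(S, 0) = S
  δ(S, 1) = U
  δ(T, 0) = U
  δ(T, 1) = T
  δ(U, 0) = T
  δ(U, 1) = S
Testing a few strings:
  '000' → accept
  '10' → reject
  '010' → reject
  '1010' → reject
State roles: S=value ≡ 0 (mod 3); T=value ≡ 2 (mod 3); U=value ≡ 1 (mod 3)
All binary strings representing a multiple of 3 (read in base 2; leading zeros allowed and ε counts as 0)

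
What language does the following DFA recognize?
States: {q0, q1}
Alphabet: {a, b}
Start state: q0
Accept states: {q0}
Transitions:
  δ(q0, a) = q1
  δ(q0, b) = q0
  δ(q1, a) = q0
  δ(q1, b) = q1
Testing a few strings:
  'baa' → accept
  'bba' → reject
  'ab' → reject
  'b' → accept
State roles: q0=even number of a's so far; q1=odd number of a's so far
All strings over {a,b} with an even number of a's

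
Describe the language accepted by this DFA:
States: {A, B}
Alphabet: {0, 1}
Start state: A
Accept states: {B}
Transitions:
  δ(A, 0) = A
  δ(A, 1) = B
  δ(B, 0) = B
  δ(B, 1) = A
Testing a few strings:
  '01' → accept
  '011' → reject
  '1' → accept
  '00' → reject
State roles: A=even number of 1's so far; B=odd number of 1's so far
All binary strings with an odd number of 1's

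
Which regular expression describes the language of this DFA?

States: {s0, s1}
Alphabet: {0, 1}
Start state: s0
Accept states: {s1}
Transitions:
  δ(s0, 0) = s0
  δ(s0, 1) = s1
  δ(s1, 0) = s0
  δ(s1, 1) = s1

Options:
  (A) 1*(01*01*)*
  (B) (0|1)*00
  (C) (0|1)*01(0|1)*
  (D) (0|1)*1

Check each option against the DFA on short strings; one disagreement eliminates an option:
  (A) 1*(01*01*)*: on ε the DFA stays in s0 and rejects (s0 ∉ Accept), but the regex matches it → eliminate
  (B) (0|1)*00: on '1' the DFA goes s0 → s1 and accepts (s1 ∈ Accept), but the regex does not match it → eliminate
  (C) (0|1)*01(0|1)*: on '1' the DFA goes s0 → s1 and accepts (s1 ∈ Accept), but the regex does not match it → eliminate
  (D) (0|1)*1: agrees with the DFA on every string of length ≤ 6
Only (D) is consistent with the DFA.
(D) (0|1)*1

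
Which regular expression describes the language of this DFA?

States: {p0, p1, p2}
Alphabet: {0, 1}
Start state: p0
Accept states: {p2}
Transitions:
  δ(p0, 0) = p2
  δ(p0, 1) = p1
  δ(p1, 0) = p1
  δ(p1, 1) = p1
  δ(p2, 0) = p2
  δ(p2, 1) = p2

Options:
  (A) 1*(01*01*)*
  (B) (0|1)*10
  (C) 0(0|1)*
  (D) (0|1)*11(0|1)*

Check each option against the DFA on short strings; one disagreement eliminates an option:
  (A) 1*(01*01*)*: on ε the DFA stays in p0 and rejects (p0 ∉ Accept), but the regex matches it → eliminate
  (B) (0|1)*10: on '0' the DFA goes p0 → p2 and accepts (p2 ∈ Accept), but the regex does not match it → eliminate
  (C) 0(0|1)*: agrees with the DFA on every string of length ≤ 6
  (D) (0|1)*11(0|1)*: on '0' the DFA goes p0 → p2 and accepts (p2 ∈ Accept), but the regex does not match it → eliminate
Only (C) is consistent with the DFA.
(C) 0(0|1)*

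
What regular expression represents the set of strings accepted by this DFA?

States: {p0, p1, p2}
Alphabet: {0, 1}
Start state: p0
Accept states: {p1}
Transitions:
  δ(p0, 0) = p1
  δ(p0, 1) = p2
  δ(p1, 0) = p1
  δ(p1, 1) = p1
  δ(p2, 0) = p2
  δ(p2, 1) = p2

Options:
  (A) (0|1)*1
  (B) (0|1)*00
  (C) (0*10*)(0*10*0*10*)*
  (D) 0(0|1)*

Check each option against the DFA on short strings; one disagreement eliminates an option:
  (A) (0|1)*1: on '0' the DFA goes p0 → p1 and accepts (p1 ∈ Accept), but the regex does not match it → eliminate
  (B) (0|1)*00: on '0' the DFA goes p0 → p1 and accepts (p1 ∈ Accept), but the regex does not match it → eliminate
  (C) (0*10*)(0*10*0*10*)*: on '0' the DFA goes p0 → p1 and accepts (p1 ∈ Accept), but the regex does not match it → eliminate
  (D) 0(0|1)*: agrees with the DFA on every string of length ≤ 6
Only (D) is consistent with the DFA.
(D) 0(0|1)*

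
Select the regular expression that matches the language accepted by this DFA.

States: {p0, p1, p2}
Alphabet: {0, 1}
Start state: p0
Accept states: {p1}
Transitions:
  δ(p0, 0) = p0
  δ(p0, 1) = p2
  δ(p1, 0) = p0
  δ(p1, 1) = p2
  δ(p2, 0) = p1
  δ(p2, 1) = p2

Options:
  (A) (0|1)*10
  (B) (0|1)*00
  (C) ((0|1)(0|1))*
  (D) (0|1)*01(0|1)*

Check each option against the DFA on short strings; one disagreement eliminates an option:
  (A) (0|1)*10: agrees with the DFA on every string of length ≤ 6
  (B) (0|1)*00: on '00' the DFA goes p0 → p0 → p0 and rejects (p0 ∉ Accept), but the regex matches it → eliminate
  (C) ((0|1)(0|1))*: on ε the DFA stays in p0 and rejects (p0 ∉ Accept), but the regex matches it → eliminate
  (D) (0|1)*01(0|1)*: on '01' the DFA goes p0 → p0 → p2 and rejects (p2 ∉ Accept), but the regex matches it → eliminate
Only (A) is consistent with the DFA.
(A) (0|1)*10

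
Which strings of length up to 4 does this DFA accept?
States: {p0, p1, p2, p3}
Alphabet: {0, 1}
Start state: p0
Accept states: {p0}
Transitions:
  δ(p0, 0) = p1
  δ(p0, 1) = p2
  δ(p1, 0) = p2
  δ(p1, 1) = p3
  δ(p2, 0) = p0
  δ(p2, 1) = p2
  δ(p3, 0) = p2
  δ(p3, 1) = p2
ε, 10, 000, 110, 0010, 0100, 0110, 1010, 1110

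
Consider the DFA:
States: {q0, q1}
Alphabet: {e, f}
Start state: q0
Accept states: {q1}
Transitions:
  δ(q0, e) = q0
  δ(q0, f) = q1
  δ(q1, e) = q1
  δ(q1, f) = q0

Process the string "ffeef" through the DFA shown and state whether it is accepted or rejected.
Processing string "ffeef":
  q0 --f--> q1
  q1 --f--> q0
  q0 --e--> q0
  q0 --e--> q0
  q0 --f--> q1
Final state: q1
Accept states: {q1}
Yes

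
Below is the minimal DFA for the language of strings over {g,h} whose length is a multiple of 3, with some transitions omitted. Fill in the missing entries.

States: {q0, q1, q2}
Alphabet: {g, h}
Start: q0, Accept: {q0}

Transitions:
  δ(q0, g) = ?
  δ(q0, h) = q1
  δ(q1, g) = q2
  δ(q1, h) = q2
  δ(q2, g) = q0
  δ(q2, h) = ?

From the language and accept set, identify what each state tracks — q0: length ≡ 0 (mod 3); q1: length ≡ 1 (mod 3); q2: length ≡ 2 (mod 3).
Each missing δ(q, a) is the state matching the new tracked value after reading a.
δ(q0, g) = q1; δ(q2, h) = q0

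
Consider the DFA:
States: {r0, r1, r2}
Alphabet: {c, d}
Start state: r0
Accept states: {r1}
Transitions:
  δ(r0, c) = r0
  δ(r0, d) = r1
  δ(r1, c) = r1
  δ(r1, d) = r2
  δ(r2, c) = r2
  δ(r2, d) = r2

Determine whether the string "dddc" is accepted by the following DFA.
Processing string "dddc":
  r0 --d--> r1
  r1 --d--> r2
  r2 --d--> r2
  r2 --c--> r2
Final state: r2
Accept states: {r1}
No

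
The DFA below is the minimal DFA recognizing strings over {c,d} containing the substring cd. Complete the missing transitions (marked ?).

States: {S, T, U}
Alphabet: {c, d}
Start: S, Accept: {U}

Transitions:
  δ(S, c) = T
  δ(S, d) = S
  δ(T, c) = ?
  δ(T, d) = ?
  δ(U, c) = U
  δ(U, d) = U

From the language and accept set, identify what each state tracks — S: no c seen yet; T: seen a c, waiting for d; U: substring cd seen.
Each missing δ(q, a) is the state matching the new tracked value after reading a.
δ(T, c) = T; δ(T, d) = U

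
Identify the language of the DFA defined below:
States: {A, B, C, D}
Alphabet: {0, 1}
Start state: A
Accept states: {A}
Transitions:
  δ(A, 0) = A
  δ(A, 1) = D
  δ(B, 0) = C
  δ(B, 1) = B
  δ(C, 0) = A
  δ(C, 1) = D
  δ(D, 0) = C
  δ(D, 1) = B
Testing a few strings:
  '11' → reject
  '011' → reject
  '0' → accept
  '10' → reject
State roles: A=value ≡ 0 (mod 4); B=value ≡ 3 (mod 4); C=value ≡ 2 (mod 4); D=value ≡ 1 (mod 4)
All binary strings representing a multiple of 4 (read in base 2; leading zeros allowed and ε counts as 0)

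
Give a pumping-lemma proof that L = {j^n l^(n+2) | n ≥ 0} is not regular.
Assume L is regular with pumping length p. Idea: pumping the j-block breaks the fixed offset of 2.
Choose s = j^p l^(p+2) ∈ L. By the pumping lemma, s = xyz with |xy| ≤ p, |y| > 0, so y = j^k with k ≥ 1. Then xy²z = j^(p+k) l^(p+2). For this to be in L we would need p+2 = (p+k)+2, i.e. k = 0, contradicting k ≥ 1. So xy²z ∉ L.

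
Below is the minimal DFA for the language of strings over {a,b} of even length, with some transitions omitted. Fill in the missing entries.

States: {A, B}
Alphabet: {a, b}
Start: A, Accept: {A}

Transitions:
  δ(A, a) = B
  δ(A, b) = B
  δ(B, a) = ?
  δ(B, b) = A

From the language and accept set, identify what each state tracks — A: even length so far; B: odd length so far.
Each missing δ(q, a) is the state matching the new tracked value after reading a.
δ(B, a) = A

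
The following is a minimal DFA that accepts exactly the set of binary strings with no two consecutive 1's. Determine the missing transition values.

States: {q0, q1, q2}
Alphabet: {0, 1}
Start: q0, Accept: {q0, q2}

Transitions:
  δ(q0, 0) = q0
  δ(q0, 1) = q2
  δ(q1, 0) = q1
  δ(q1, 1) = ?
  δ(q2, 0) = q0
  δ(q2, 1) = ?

From the language and accept set, identify what each state tracks — q0: last symbol not 1 (ok); q1: saw 11 (dead); q2: last symbol 1 (ok).
Each missing δ(q, a) is the state matching the new tracked value after reading a.
δ(q1, 1) = q1; δ(q2, 1) = q1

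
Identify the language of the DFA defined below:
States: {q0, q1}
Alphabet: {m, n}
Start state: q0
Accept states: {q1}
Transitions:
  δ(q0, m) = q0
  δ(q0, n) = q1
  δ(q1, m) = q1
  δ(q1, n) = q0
Testing a few strings:
  'mmm' → reject
  'mn' → accept
  'nnm' → reject
  'nnn' → accept
State roles: q0=even number of n's so far; q1=odd number of n's so far
All strings over {m,n} with an odd number of n's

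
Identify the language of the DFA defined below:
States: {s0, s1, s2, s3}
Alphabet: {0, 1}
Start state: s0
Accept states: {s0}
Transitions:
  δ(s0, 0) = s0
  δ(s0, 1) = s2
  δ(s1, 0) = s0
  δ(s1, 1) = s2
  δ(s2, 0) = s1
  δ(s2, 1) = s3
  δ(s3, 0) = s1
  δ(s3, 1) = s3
Testing a few strings:
  '000' → accept
  '1010' → reject
  '0100' → accept
  '00' → accept
State roles: s0=value ≡ 0 (mod 4); s1=value ≡ 2 (mod 4); s2=value ≡ 1 (mod 4); s3=value ≡ 3 (mod 4)
All binary strings representing a multiple of 4 (read in base 2; leading zeros allowed and ε counts as 0)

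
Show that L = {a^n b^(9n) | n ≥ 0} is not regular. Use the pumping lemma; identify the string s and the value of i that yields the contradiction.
Assume L is regular with pumping length p. Idea: pumping the a-block breaks the 1:9 ratio.
Choose s = a^p b^(9p) (length 10p ≥ p). By the pumping lemma, s = xyz with |xy| ≤ p, |y| > 0, so y = a^k with k ≥ 1. Then xy²z = a^(p+k) b^(9p). For this to be in L we would need 9p = 9(p+k), i.e. 9k = 0, contradicting k ≥ 1. So xy²z ∉ L.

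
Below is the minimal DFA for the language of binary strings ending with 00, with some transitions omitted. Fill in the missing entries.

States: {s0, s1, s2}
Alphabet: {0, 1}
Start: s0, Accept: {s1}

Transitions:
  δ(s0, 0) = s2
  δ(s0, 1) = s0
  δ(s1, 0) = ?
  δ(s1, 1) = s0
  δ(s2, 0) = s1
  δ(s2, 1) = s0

From the language and accept set, identify what each state tracks — s0: last symbol not 0; s1: two trailing 0's; s2: one trailing 0.
Each missing δ(q, a) is the state matching the new tracked value after reading a.
δ(s1, 0) = s1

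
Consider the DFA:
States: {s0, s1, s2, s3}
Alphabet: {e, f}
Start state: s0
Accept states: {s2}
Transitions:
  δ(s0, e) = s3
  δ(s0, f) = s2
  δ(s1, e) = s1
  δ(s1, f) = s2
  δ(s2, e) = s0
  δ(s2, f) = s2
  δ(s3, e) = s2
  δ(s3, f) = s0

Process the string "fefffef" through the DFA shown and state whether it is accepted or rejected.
Processing string "fefffef":
  s0 --f--> s2
  s2 --e--> s0
  s0 --f--> s2
  s2 --f--> s2
  s2 --f--> s2
  s2 --e--> s0
  s0 --f--> s2
Final state: s2
Accept states: {s2}
Yes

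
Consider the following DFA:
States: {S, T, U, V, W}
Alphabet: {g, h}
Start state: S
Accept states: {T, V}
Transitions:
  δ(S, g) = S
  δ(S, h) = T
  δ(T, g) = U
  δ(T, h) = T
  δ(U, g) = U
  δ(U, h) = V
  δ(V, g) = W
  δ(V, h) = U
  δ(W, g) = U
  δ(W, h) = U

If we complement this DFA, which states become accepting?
Complement accept states = All states \ Original accept states
= {S, T, U, V, W} \ {T, V}
{S, U, W}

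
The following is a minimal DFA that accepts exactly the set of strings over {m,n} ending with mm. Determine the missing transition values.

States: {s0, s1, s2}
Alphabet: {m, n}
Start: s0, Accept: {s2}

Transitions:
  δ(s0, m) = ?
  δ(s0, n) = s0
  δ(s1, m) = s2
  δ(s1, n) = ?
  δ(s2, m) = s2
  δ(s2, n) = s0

From the language and accept set, identify what each state tracks — s0: last symbol not m; s1: one trailing m; s2: two trailing m's.
Each missing δ(q, a) is the state matching the new tracked value after reading a.
δ(s0, m) = s1; δ(s1, n) = s0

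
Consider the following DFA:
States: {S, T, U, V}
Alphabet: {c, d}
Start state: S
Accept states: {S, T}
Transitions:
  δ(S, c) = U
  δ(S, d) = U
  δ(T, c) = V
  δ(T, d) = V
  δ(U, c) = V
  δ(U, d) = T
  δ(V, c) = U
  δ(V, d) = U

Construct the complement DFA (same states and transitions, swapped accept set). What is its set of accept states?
Complement accept states = All states \ Original accept states
= {S, T, U, V} \ {S, T}
{U, V}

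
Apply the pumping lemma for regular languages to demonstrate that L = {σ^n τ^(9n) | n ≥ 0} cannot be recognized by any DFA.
Assume L is regular with pumping length p. Idea: pumping the σ-block breaks the 1:9 ratio.
Choose s = σ^p τ^(9p) (length 10p ≥ p). By the pumping lemma, s = xyz with |xy| ≤ p, |y| > 0, so y = σ^k with k ≥ 1. Then xy²z = σ^(p+k) τ^(9p). For this to be in L we would need 9p = 9(p+k), i.e. 9k = 0, contradicting k ≥ 1. So xy²z ∉ L.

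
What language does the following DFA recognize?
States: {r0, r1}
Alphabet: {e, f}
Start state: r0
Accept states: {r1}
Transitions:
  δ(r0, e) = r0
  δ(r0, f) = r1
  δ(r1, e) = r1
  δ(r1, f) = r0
Testing a few strings:
  'ff' → reject
  'eff' → reject
  'e' → reject
  'efe' → accept
State roles: r0=even number of f's so far; r1=odd number of f's so far
All strings over {e,f} with an odd number of f's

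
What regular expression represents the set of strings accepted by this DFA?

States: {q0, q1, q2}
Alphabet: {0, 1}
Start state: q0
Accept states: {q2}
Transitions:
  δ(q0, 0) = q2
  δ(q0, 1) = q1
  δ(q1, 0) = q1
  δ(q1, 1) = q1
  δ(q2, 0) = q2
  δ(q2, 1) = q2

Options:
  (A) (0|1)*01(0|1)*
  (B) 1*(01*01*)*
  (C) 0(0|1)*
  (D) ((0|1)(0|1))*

Check each option against the DFA on short strings; one disagreement eliminates an option:
  (A) (0|1)*01(0|1)*: on '0' the DFA goes q0 → q2 and accepts (q2 ∈ Accept), but the regex does not match it → eliminate
  (B) 1*(01*01*)*: on ε the DFA stays in q0 and rejects (q0 ∉ Accept), but the regex matches it → eliminate
  (C) 0(0|1)*: agrees with the DFA on every string of length ≤ 6
  (D) ((0|1)(0|1))*: on ε the DFA stays in q0 and rejects (q0 ∉ Accept), but the regex matches it → eliminate
Only (C) is consistent with the DFA.
(C) 0(0|1)*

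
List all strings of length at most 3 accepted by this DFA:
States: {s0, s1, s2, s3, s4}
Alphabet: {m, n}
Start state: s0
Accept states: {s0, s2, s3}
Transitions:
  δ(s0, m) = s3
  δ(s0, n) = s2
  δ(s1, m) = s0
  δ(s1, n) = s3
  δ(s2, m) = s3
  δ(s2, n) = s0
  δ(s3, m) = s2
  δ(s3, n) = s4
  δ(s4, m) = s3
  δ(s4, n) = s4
ε, m, n, mm, nm, nn, mmm, mmn, mnm, nmm, nnm, nnn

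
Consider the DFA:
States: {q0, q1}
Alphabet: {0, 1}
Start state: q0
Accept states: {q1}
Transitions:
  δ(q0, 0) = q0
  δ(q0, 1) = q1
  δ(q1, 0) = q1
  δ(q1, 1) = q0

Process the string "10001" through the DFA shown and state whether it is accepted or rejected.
Processing string "10001":
  q0 --1--> q1
  q1 --0--> q1
  q1 --0--> q1
  q1 --0--> q1
  q1 --1--> q0
Final state: q0
Accept states: {q1}
No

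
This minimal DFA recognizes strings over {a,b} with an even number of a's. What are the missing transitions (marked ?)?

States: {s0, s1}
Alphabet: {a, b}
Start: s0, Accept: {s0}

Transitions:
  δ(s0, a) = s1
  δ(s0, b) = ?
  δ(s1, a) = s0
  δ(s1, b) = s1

From the language and accept set, identify what each state tracks — s0: even number of a's so far; s1: odd number of a's so far.
Each missing δ(q, a) is the state matching the new tracked value after reading a.
δ(s0, b) = s0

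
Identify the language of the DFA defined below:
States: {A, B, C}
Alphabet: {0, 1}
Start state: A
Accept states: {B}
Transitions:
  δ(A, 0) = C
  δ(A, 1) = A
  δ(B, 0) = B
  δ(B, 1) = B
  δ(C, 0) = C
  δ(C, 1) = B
Testing a few strings:
  '1' → reject
  '101' → accept
  '11' → reject
  '00' → reject
State roles: A=no 0 seen yet; B=substring 01 seen; C=seen a 0, waiting for 1
All binary strings containing the substring 01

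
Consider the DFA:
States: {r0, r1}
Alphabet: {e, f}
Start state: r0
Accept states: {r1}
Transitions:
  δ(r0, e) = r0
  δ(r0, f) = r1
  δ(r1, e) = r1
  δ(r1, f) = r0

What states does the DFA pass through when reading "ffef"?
read 'f': r0 → r1
  read 'f': r1 → r0
  read 'e': r0 → r0
  read 'f': r0 → r1
r0 -> r1 -> r0 -> r0 -> r1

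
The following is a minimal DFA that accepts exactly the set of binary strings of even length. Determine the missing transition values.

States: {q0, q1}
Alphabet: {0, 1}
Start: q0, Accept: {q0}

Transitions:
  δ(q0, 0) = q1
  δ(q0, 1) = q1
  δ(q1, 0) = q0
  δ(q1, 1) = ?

From the language and accept set, identify what each state tracks — q0: even length so far; q1: odd length so far.
Each missing δ(q, a) is the state matching the new tracked value after reading a.
δ(q1, 1) = q0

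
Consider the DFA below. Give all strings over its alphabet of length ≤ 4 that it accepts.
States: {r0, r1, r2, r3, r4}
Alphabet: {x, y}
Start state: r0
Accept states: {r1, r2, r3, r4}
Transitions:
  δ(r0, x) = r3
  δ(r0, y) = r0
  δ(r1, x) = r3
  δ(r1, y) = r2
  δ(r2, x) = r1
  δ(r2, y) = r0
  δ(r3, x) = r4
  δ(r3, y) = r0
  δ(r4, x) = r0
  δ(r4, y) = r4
x, xx, yx, xxy, xyx, yxx, yyx, xxxx, xxyy, xyxx, xyyx, yxxy, yxyx, yyxx, yyyx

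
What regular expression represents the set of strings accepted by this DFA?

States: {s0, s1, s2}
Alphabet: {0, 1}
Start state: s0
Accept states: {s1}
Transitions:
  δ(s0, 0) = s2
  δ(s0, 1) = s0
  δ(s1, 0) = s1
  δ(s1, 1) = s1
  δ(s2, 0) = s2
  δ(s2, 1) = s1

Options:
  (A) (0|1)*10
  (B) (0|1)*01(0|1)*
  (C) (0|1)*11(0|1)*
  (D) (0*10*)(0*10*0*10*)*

Check each option against the DFA on short strings; one disagreement eliminates an option:
  (A) (0|1)*10: on '01' the DFA goes s0 → s2 → s1 and accepts (s1 ∈ Accept), but the regex does not match it → eliminate
  (B) (0|1)*01(0|1)*: agrees with the DFA on every string of length ≤ 6
  (C) (0|1)*11(0|1)*: on '01' the DFA goes s0 → s2 → s1 and accepts (s1 ∈ Accept), but the regex does not match it → eliminate
  (D) (0*10*)(0*10*0*10*)*: on '1' the DFA goes s0 → s0 and rejects (s0 ∉ Accept), but the regex matches it → eliminate
Only (B) is consistent with the DFA.
(B) (0|1)*01(0|1)*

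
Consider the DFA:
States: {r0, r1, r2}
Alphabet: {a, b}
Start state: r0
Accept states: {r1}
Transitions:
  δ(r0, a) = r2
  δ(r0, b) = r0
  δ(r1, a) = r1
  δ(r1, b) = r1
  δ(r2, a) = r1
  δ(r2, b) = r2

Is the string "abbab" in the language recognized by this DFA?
Processing string "abbab":
  r0 --a--> r2
  r2 --b--> r2
  r2 --b--> r2
  r2 --a--> r1
  r1 --b--> r1
Final state: r1
Accept states: {r1}
Yes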